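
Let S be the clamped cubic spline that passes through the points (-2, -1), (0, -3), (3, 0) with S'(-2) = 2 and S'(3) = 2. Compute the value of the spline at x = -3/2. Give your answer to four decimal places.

-0.6281

Let m_i = S''(x_i). Step sizes h_i = 2, 3; slopes of the chords Δ_i = (y_(i+1) - y_i)/h_i = -1, 1.
  2·m_0 + 10·m_1 + 3·m_2 = 6(Δ_1 - Δ_0) = 12
Clamped end conditions give two more equations: 2h_0·m_0 + h_0·m_1 = 6(Δ_0 - S'(-2)) = -18 and h_1·m_1 + 2h_1·m_2 = 6(S'(3) - Δ_1) = 6.
Hence m_0 = -57/10, m_1 = 12/5, m_2 = -1/5.
On [-2, 0], S(x) = -1 + 2·(x + 2) - 57/20·(x + 2)² + 27/40·(x + 2)³.
With (x + 2) = 1/2: S(-3/2) = -201/320.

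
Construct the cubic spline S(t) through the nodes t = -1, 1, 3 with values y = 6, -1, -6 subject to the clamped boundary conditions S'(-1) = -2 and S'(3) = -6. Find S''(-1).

-4

Write σ_i for S''(x_i). With h_i = 2, 2 and divided differences Δ_i = -7/2, -5/2, the continuity of S' gives the tridiagonal system
  2·σ_0 + 8·σ_1 + 2·σ_2 = 6(Δ_1 - Δ_0) = 6
Clamped end conditions give two more equations: 2h_0·σ_0 + h_0·σ_1 = 6(Δ_0 - S'(-1)) = -9 and h_1·σ_1 + 2h_1·σ_2 = 6(S'(3) - Δ_1) = -21.
Hence σ_0 = -4, σ_1 = 7/2, σ_2 = -7.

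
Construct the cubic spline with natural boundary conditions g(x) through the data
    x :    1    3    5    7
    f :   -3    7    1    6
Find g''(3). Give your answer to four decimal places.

Let σ_i = g''(x_i). Step sizes h_i = 2, 2, 2; slopes of the chords Δ_i = (y_(i+1) - y_i)/h_i = 5, -3, 5/2.
  2·σ_0 + 8·σ_1 + 2·σ_2 = 6(Δ_1 - Δ_0) = -48
  2·σ_1 + 8·σ_2 + 2·σ_3 = 6(Δ_2 - Δ_1) = 33
Natural end conditions: σ_0 = σ_3 = 0.
Forward elimination and back-substitution give σ_0 = 0, σ_1 = -15/2, σ_2 = 6, σ_3 = 0.

-7.5000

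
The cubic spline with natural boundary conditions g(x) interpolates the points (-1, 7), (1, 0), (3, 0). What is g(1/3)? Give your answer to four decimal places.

Let σ_i = g''(x_i). Step sizes h_i = 2, 2; slopes of the chords Δ_i = (y_(i+1) - y_i)/h_i = -7/2, 0.
  2·σ_0 + 8·σ_1 + 2·σ_2 = 6(Δ_1 - Δ_0) = 21
Natural end conditions: σ_0 = σ_2 = 0.
Hence σ_0 = 0, σ_1 = 21/8, σ_2 = 0.
On [-1, 1], g(x) = 7 - 35/8·(x + 1) + 0·(x + 1)² + 7/32·(x + 1)³.
With (x + 1) = 4/3: g(1/3) = 91/54.

1.6852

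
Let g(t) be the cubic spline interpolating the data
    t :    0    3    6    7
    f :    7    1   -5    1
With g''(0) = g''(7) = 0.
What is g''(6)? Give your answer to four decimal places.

Write σ_i for g''(x_i). With h_i = 3, 3, 1 and divided differences Δ_i = -2, -2, 6, the continuity of g' gives the tridiagonal system
  3·σ_0 + 12·σ_1 + 3·σ_2 = 6(Δ_1 - Δ_0) = 0
  3·σ_1 + 8·σ_2 + 1·σ_3 = 6(Δ_2 - Δ_1) = 48
Natural end conditions: σ_0 = σ_3 = 0.
Forward elimination and back-substitution give σ_0 = 0, σ_1 = -48/29, σ_2 = 192/29, σ_3 = 0.

6.6207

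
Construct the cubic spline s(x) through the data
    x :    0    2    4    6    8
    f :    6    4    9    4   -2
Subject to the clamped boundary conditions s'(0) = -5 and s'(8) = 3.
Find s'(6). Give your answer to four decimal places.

Put M_i = s'' at the i-th knot. Here h = (2, 2, 2, 2) and Δ = (-1, 5/2, -5/2, -3), so the interior equations h_(i-1)·M_(i-1) + 2(h_(i-1)+h_i)·M_i + h_i·M_(i+1) = 6(Δ_i − Δ_(i-1)) read
  2·M_0 + 8·M_1 + 2·M_2 = 6(Δ_1 - Δ_0) = 21
  2·M_1 + 8·M_2 + 2·M_3 = 6(Δ_2 - Δ_1) = -30
  2·M_2 + 8·M_3 + 2·M_4 = 6(Δ_3 - Δ_2) = -3
Clamped end conditions give two more equations: 2h_0·M_0 + h_0·M_1 = 6(Δ_0 - s'(0)) = 24 and h_3·M_3 + 2h_3·M_4 = 6(s'(8) - Δ_3) = 36.
Solving: M_0 = 269/56, M_1 = 67/28, M_2 = -31/8, M_3 = -53/28, M_4 = 557/56.
On [6, 8], s'(x) = b_3 + 2c_3·(x - 6) + 3d_3·(x - 6)² with b_3 = Δ_3 - h_3(2M_3 + M_4)/6 = -283/56, c_3 = M_3/2 = -53/56, d_3 = (M_4 - M_3)/(6h_3) = 221/224. So s'(6) = -283/56.

-5.0536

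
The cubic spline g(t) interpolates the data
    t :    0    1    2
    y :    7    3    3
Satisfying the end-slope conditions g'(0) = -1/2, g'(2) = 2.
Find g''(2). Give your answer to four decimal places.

Write σ_i for g''(x_i). With h_i = 1, 1 and divided differences Δ_i = -4, 0, the continuity of g' gives the tridiagonal system
  1·σ_0 + 4·σ_1 + 1·σ_2 = 6(Δ_1 - Δ_0) = 24
Clamped end conditions give two more equations: 2h_0·σ_0 + h_0·σ_1 = 6(Δ_0 - g'(0)) = -21 and h_1·σ_1 + 2h_1·σ_2 = 6(g'(2) - Δ_1) = 12.
Solving: σ_0 = -61/4, σ_1 = 19/2, σ_2 = 5/4.

1.2500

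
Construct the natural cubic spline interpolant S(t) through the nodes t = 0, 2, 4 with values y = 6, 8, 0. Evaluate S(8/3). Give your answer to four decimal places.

With σ_i denoting the second derivative at x_i, h_i = 2, 2, and Δ_i = (y_(i+1) − y_i)/h_i = 1, -4:
  2·σ_0 + 8·σ_1 + 2·σ_2 = 6(Δ_1 - Δ_0) = -30
Natural end conditions: σ_0 = σ_2 = 0.
Hence σ_0 = 0, σ_1 = -15/4, σ_2 = 0.
On [2, 4], S(t) = 8 - 3/2·(t - 2) - 15/8·(t - 2)² + 5/16·(t - 2)³.
With (t - 2) = 2/3: S(8/3) = 169/27.

6.2593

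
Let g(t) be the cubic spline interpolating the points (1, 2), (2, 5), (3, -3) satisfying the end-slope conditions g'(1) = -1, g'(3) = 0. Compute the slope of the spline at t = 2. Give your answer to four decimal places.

-3.5000

Put m_i = g'' at the i-th knot. Here h = (1, 1) and Δ = (3, -8), so the interior equations h_(i-1)·m_(i-1) + 2(h_(i-1)+h_i)·m_i + h_i·m_(i+1) = 6(Δ_i − Δ_(i-1)) read
  1·m_0 + 4·m_1 + 1·m_2 = 6(Δ_1 - Δ_0) = -66
Clamped end conditions give two more equations: 2h_0·m_0 + h_0·m_1 = 6(Δ_0 - g'(1)) = 24 and h_1·m_1 + 2h_1·m_2 = 6(g'(3) - Δ_1) = 48.
Solving: m_0 = 29, m_1 = -34, m_2 = 41.
On [2, 3], g'(t) = b_1 + 2c_1·(t - 2) + 3d_1·(t - 2)² with b_1 = Δ_1 - h_1(2m_1 + m_2)/6 = -7/2, c_1 = m_1/2 = -17, d_1 = (m_2 - m_1)/(6h_1) = 25/2. So g'(2) = -7/2.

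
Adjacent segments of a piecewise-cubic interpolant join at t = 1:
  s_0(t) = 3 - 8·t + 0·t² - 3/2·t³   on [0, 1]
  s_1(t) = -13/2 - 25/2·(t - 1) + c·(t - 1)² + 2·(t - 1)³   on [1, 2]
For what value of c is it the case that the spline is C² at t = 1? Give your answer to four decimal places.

s_0''(t) = 0 - 9·t, so s_0''(1) = -9. On the right, s_1''(1) = 2c, so c = -9/2.

-4.5000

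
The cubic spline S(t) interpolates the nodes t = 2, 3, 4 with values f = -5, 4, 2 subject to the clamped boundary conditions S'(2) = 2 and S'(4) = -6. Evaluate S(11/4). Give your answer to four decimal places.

Put M_i = S'' at the i-th knot. Here h = (1, 1) and Δ = (9, -2), so the interior equations h_(i-1)·M_(i-1) + 2(h_(i-1)+h_i)·M_i + h_i·M_(i+1) = 6(Δ_i − Δ_(i-1)) read
  1·M_0 + 4·M_1 + 1·M_2 = 6(Δ_1 - Δ_0) = -66
Clamped end conditions give two more equations: 2h_0·M_0 + h_0·M_1 = 6(Δ_0 - S'(2)) = 42 and h_1·M_1 + 2h_1·M_2 = 6(S'(4) - Δ_1) = -24.
Solving the tridiagonal system: M_0 = 67/2, M_1 = -25, M_2 = 1/2.
On [2, 3], S(t) = -5 + 2·(t - 2) + 67/4·(t - 2)² - 39/4·(t - 2)³.
With (t - 2) = 3/4: S(11/4) = 463/256.

1.8086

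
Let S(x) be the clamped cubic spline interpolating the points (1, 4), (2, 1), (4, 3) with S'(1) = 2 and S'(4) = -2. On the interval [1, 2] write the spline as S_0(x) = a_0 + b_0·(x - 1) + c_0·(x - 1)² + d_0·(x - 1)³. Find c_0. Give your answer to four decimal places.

With M_i denoting the second derivative at x_i, h_i = 1, 2, and Δ_i = (y_(i+1) − y_i)/h_i = -3, 1:
  1·M_0 + 6·M_1 + 2·M_2 = 6(Δ_1 - Δ_0) = 24
Clamped end conditions give two more equations: 2h_0·M_0 + h_0·M_1 = 6(Δ_0 - S'(1)) = -30 and h_1·M_1 + 2h_1·M_2 = 6(S'(4) - Δ_1) = -18.
Forward elimination and back-substitution give M_0 = -61/3, M_1 = 32/3, M_2 = -59/6.
On [1, 2], with S_0(x) = a_0 + b_0·(x - 1) + c_0·(x - 1)² + d_0·(x - 1)³: c_0 = M_0/2 = -61/6, d_0 = (M_1 - M_0)/(6h_0) = 31/6, b_0 = Δ_0 - h_0(2M_0 + M_1)/6 = 2.

-10.1667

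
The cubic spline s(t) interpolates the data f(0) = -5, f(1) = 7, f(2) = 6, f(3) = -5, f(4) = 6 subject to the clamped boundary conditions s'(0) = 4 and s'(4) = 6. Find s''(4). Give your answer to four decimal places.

With m_i denoting the second derivative at x_i, h_i = 1, 1, 1, 1, and Δ_i = (y_(i+1) − y_i)/h_i = 12, -1, -11, 11:
  1·m_0 + 4·m_1 + 1·m_2 = 6(Δ_1 - Δ_0) = -78
  1·m_1 + 4·m_2 + 1·m_3 = 6(Δ_2 - Δ_1) = -60
  1·m_2 + 4·m_3 + 1·m_4 = 6(Δ_3 - Δ_2) = 132
Clamped end conditions give two more equations: 2h_0·m_0 + h_0·m_1 = 6(Δ_0 - s'(0)) = 48 and h_3·m_3 + 2h_3·m_4 = 6(s'(4) - Δ_3) = -30.
Forward elimination and back-substitution give m_0 = 995/28, m_1 = -323/14, m_2 = -85/4, m_3 = 673/14, m_4 = -1093/28.

-39.0357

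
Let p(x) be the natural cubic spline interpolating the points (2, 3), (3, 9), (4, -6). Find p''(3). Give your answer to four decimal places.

Write σ_i for p''(x_i). With h_i = 1, 1 and divided differences Δ_i = 6, -15, the continuity of p' gives the tridiagonal system
  1·σ_0 + 4·σ_1 + 1·σ_2 = 6(Δ_1 - Δ_0) = -126
Natural end conditions: σ_0 = σ_2 = 0.
Hence σ_0 = 0, σ_1 = -63/2, σ_2 = 0.

-31.5000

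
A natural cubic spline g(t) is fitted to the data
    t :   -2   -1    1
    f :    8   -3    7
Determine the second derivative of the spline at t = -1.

16

Let M_i = g''(x_i). Step sizes h_i = 1, 2; slopes of the chords Δ_i = (y_(i+1) - y_i)/h_i = -11, 5.
  1·M_0 + 6·M_1 + 2·M_2 = 6(Δ_1 - Δ_0) = 96
Natural end conditions: M_0 = M_2 = 0.
Solving: M_0 = 0, M_1 = 16, M_2 = 0.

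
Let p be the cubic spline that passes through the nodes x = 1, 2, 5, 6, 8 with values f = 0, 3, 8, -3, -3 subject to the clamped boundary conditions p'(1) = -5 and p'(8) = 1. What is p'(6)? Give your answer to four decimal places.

Let M_i = p''(x_i). Step sizes h_i = 1, 3, 1, 2; slopes of the chords Δ_i = (y_(i+1) - y_i)/h_i = 3, 5/3, -11, 0.
  1·M_0 + 8·M_1 + 3·M_2 = 6(Δ_1 - Δ_0) = -8
  3·M_1 + 8·M_2 + 1·M_3 = 6(Δ_2 - Δ_1) = -76
  1·M_2 + 6·M_3 + 2·M_4 = 6(Δ_3 - Δ_2) = 66
Clamped end conditions give two more equations: 2h_0·M_0 + h_0·M_1 = 6(Δ_0 - p'(1)) = 48 and h_3·M_3 + 2h_3·M_4 = 6(p'(8) - Δ_3) = 6.
Forward elimination and back-substitution give M_0 = 1311/55, M_1 = 18/55, M_2 = -379/33, M_3 = 2458/165, M_4 = -1963/330.
On [6, 8], p'(x) = b_3 + 2c_3·(x - 6) + 3d_3·(x - 6)² with b_3 = Δ_3 - h_3(2M_3 + M_4)/6 = -2623/330, c_3 = M_3/2 = 1229/165, d_3 = (M_4 - M_3)/(6h_3) = -2293/1320. So p'(6) = -2623/330.

-7.9485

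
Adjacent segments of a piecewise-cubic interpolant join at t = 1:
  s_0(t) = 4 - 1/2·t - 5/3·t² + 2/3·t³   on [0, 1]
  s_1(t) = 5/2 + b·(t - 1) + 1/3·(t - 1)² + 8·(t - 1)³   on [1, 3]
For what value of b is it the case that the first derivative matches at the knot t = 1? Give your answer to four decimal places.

s_0'(t) = -1/2 - 10/3·t + 2·t², so s_0'(1) = -11/6. On the right, s_1'(1) = b, so b = -11/6.

-1.8333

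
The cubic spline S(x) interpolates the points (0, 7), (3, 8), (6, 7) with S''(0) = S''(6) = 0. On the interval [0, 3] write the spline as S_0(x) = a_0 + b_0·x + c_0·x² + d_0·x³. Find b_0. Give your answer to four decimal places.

With m_i denoting the second derivative at x_i, h_i = 3, 3, and Δ_i = (y_(i+1) − y_i)/h_i = 1/3, -1/3:
  3·m_0 + 12·m_1 + 3·m_2 = 6(Δ_1 - Δ_0) = -4
Natural end conditions: m_0 = m_2 = 0.
Solving the tridiagonal system: m_0 = 0, m_1 = -1/3, m_2 = 0.
On [0, 3], with S_0(x) = a_0 + b_0·x + c_0·x² + d_0·x³: c_0 = m_0/2 = 0, d_0 = (m_1 - m_0)/(6h_0) = -1/54, b_0 = Δ_0 - h_0(2m_0 + m_1)/6 = 1/2.

0.5000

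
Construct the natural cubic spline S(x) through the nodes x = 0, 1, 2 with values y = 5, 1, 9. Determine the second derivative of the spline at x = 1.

Write m_i for S''(x_i). With h_i = 1, 1 and divided differences Δ_i = -4, 8, the continuity of S' gives the tridiagonal system
  1·m_0 + 4·m_1 + 1·m_2 = 6(Δ_1 - Δ_0) = 72
Natural end conditions: m_0 = m_2 = 0.
Solving: m_0 = 0, m_1 = 18, m_2 = 0.

18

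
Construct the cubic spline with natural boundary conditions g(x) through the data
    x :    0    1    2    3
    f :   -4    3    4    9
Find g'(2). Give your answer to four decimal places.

2.0667

With σ_i denoting the second derivative at x_i, h_i = 1, 1, 1, and Δ_i = (y_(i+1) − y_i)/h_i = 7, 1, 5:
  1·σ_0 + 4·σ_1 + 1·σ_2 = 6(Δ_1 - Δ_0) = -36
  1·σ_1 + 4·σ_2 + 1·σ_3 = 6(Δ_2 - Δ_1) = 24
Natural end conditions: σ_0 = σ_3 = 0.
Solving: σ_0 = 0, σ_1 = -56/5, σ_2 = 44/5, σ_3 = 0.
On [2, 3], g'(x) = b_2 + 2c_2·(x - 2) + 3d_2·(x - 2)² with b_2 = Δ_2 - h_2(2σ_2 + σ_3)/6 = 31/15, c_2 = σ_2/2 = 22/5, d_2 = (σ_3 - σ_2)/(6h_2) = -22/15. So g'(2) = 31/15.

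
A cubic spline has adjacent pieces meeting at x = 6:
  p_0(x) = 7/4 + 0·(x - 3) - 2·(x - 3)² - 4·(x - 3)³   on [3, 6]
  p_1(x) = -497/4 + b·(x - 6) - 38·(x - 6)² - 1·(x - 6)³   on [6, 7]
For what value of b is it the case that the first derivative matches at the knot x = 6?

-120

p_0'(x) = 0 - 4·(x - 3) - 12·(x - 3)², so p_0'(6) = -120. On the right, p_1'(6) = b, so b = -120.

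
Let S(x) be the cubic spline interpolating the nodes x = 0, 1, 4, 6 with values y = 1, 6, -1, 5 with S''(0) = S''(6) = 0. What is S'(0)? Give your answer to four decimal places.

Put σ_i = S'' at the i-th knot. Here h = (1, 3, 2) and Δ = (5, -7/3, 3), so the interior equations h_(i-1)·σ_(i-1) + 2(h_(i-1)+h_i)·σ_i + h_i·σ_(i+1) = 6(Δ_i − Δ_(i-1)) read
  1·σ_0 + 8·σ_1 + 3·σ_2 = 6(Δ_1 - Δ_0) = -44
  3·σ_1 + 10·σ_2 + 2·σ_3 = 6(Δ_2 - Δ_1) = 32
Natural end conditions: σ_0 = σ_3 = 0.
Forward elimination and back-substitution give σ_0 = 0, σ_1 = -536/71, σ_2 = 388/71, σ_3 = 0.
On [0, 1], S'(x) = b_0 + 2c_0·x + 3d_0·x² with b_0 = Δ_0 - h_0(2σ_0 + σ_1)/6 = 1333/213, c_0 = σ_0/2 = 0, d_0 = (σ_1 - σ_0)/(6h_0) = -268/213. So S'(0) = 1333/213.

6.2582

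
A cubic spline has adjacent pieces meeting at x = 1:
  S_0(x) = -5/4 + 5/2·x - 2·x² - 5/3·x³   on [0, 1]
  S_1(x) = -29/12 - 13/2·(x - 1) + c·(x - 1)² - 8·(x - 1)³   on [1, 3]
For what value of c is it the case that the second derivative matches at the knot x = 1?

S_0''(x) = -4 - 10·x, so S_0''(1) = -14. On the right, S_1''(1) = 2c, so c = -7.

-7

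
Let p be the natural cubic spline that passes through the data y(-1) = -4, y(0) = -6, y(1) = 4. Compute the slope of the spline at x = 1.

Write m_i for p''(x_i). With h_i = 1, 1 and divided differences Δ_i = -2, 10, the continuity of p' gives the tridiagonal system
  1·m_0 + 4·m_1 + 1·m_2 = 6(Δ_1 - Δ_0) = 72
Natural end conditions: m_0 = m_2 = 0.
Solving: m_0 = 0, m_1 = 18, m_2 = 0.
On [0, 1], p'(x) = b_1 + 2c_1·x + 3d_1·x² with b_1 = Δ_1 - h_1(2m_1 + m_2)/6 = 4, c_1 = m_1/2 = 9, d_1 = (m_2 - m_1)/(6h_1) = -3. So p'(1) = 13.

13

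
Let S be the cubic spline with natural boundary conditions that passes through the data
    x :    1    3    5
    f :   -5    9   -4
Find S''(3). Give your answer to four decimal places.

Write σ_i for S''(x_i). With h_i = 2, 2 and divided differences Δ_i = 7, -13/2, the continuity of S' gives the tridiagonal system
  2·σ_0 + 8·σ_1 + 2·σ_2 = 6(Δ_1 - Δ_0) = -81
Natural end conditions: σ_0 = σ_2 = 0.
Hence σ_0 = 0, σ_1 = -81/8, σ_2 = 0.

-10.1250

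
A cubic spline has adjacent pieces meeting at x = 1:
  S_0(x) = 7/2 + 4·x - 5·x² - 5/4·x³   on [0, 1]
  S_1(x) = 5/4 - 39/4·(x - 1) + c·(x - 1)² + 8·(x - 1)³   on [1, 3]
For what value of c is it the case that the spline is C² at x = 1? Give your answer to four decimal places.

S_0''(x) = -10 - 15/2·x, so S_0''(1) = -35/2. On the right, S_1''(1) = 2c, so c = -35/4.

-8.7500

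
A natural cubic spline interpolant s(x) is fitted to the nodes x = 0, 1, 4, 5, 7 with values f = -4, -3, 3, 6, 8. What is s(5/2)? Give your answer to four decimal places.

Put M_i = s'' at the i-th knot. Here h = (1, 3, 1, 2) and Δ = (1, 2, 3, 1), so the interior equations h_(i-1)·M_(i-1) + 2(h_(i-1)+h_i)·M_i + h_i·M_(i+1) = 6(Δ_i − Δ_(i-1)) read
  1·M_0 + 8·M_1 + 3·M_2 = 6(Δ_1 - Δ_0) = 6
  3·M_1 + 8·M_2 + 1·M_3 = 6(Δ_2 - Δ_1) = 6
  1·M_2 + 6·M_3 + 2·M_4 = 6(Δ_3 - Δ_2) = -12
Natural end conditions: M_0 = M_4 = 0.
Forward elimination and back-substitution give M_0 = 0, M_1 = 3/7, M_2 = 6/7, M_3 = -15/7, M_4 = 0.
On [1, 4], s(x) = -3 + 8/7·(x - 1) + 3/14·(x - 1)² + 1/42·(x - 1)³.
With (x - 1) = 3/2: s(5/2) = -81/112.

-0.7232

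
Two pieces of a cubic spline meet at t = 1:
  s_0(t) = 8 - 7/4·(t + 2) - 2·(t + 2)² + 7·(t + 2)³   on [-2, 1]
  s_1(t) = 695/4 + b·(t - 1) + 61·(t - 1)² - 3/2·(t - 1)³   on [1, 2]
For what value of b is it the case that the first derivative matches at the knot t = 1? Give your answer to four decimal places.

175.2500

s_0'(t) = -7/4 - 4·(t + 2) + 21·(t + 2)², so s_0'(1) = 701/4. On the right, s_1'(1) = b, so b = 701/4.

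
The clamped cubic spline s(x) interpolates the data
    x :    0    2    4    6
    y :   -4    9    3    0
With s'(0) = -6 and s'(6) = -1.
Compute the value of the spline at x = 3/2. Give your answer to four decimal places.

With M_i denoting the second derivative at x_i, h_i = 2, 2, 2, and Δ_i = (y_(i+1) − y_i)/h_i = 13/2, -3, -3/2:
  2·M_0 + 8·M_1 + 2·M_2 = 6(Δ_1 - Δ_0) = -57
  2·M_1 + 8·M_2 + 2·M_3 = 6(Δ_2 - Δ_1) = 9
Clamped end conditions give two more equations: 2h_0·M_0 + h_0·M_1 = 6(Δ_0 - s'(0)) = 75 and h_2·M_2 + 2h_2·M_3 = 6(s'(6) - Δ_2) = 3.
Solving: M_0 = 394/15, M_1 = -451/30, M_2 = 161/30, M_3 = -29/15.
On [0, 2], s(x) = -4 - 6·x + 197/15·x² - 413/120·x³.
With x = 3/2: s(3/2) = 1579/320.

4.9344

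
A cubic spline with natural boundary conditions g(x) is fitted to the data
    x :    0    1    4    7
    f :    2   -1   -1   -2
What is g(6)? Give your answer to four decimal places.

-1.3091

Put m_i = g'' at the i-th knot. Here h = (1, 3, 3) and Δ = (-3, 0, -1/3), so the interior equations h_(i-1)·m_(i-1) + 2(h_(i-1)+h_i)·m_i + h_i·m_(i+1) = 6(Δ_i − Δ_(i-1)) read
  1·m_0 + 8·m_1 + 3·m_2 = 6(Δ_1 - Δ_0) = 18
  3·m_1 + 12·m_2 + 3·m_3 = 6(Δ_2 - Δ_1) = -2
Natural end conditions: m_0 = m_3 = 0.
Solving: m_0 = 0, m_1 = 74/29, m_2 = -70/87, m_3 = 0.
On [4, 7], g(x) = -1 + 41/87·(x - 4) - 35/87·(x - 4)² + 35/783·(x - 4)³.
With (x - 4) = 2: g(6) = -1025/783.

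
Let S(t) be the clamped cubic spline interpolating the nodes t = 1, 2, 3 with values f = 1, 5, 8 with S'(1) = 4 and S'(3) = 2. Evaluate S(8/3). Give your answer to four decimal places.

7.2037

Let m_i = S''(x_i). Step sizes h_i = 1, 1; slopes of the chords Δ_i = (y_(i+1) - y_i)/h_i = 4, 3.
  1·m_0 + 4·m_1 + 1·m_2 = 6(Δ_1 - Δ_0) = -6
Clamped end conditions give two more equations: 2h_0·m_0 + h_0·m_1 = 6(Δ_0 - S'(1)) = 0 and h_1·m_1 + 2h_1·m_2 = 6(S'(3) - Δ_1) = -6.
Solving the tridiagonal system: m_0 = 1/2, m_1 = -1, m_2 = -5/2.
On [2, 3], S(t) = 5 + 15/4·(t - 2) - 1/2·(t - 2)² - 1/4·(t - 2)³.
With (t - 2) = 2/3: S(8/3) = 389/54.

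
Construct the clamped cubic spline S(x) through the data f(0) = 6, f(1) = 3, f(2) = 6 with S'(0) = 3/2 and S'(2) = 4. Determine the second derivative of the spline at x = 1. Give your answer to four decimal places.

With M_i denoting the second derivative at x_i, h_i = 1, 1, and Δ_i = (y_(i+1) − y_i)/h_i = -3, 3:
  1·M_0 + 4·M_1 + 1·M_2 = 6(Δ_1 - Δ_0) = 36
Clamped end conditions give two more equations: 2h_0·M_0 + h_0·M_1 = 6(Δ_0 - S'(0)) = -27 and h_1·M_1 + 2h_1·M_2 = 6(S'(2) - Δ_1) = 6.
Forward elimination and back-substitution give M_0 = -85/4, M_1 = 31/2, M_2 = -19/4.

15.5000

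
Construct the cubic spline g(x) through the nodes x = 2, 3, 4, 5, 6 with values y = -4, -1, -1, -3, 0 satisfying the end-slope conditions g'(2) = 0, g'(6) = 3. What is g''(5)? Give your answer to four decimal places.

9.6429

With σ_i denoting the second derivative at x_i, h_i = 1, 1, 1, 1, and Δ_i = (y_(i+1) − y_i)/h_i = 3, 0, -2, 3:
  1·σ_0 + 4·σ_1 + 1·σ_2 = 6(Δ_1 - Δ_0) = -18
  1·σ_1 + 4·σ_2 + 1·σ_3 = 6(Δ_2 - Δ_1) = -12
  1·σ_2 + 4·σ_3 + 1·σ_4 = 6(Δ_3 - Δ_2) = 30
Clamped end conditions give two more equations: 2h_0·σ_0 + h_0·σ_1 = 6(Δ_0 - g'(2)) = 18 and h_3·σ_3 + 2h_3·σ_4 = 6(g'(6) - Δ_3) = 0.
Hence σ_0 = 345/28, σ_1 = -93/14, σ_2 = -15/4, σ_3 = 135/14, σ_4 = -135/28.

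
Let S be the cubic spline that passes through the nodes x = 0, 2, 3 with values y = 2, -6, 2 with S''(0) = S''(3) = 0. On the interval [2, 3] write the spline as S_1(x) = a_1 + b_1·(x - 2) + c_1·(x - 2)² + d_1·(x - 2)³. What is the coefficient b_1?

With σ_i denoting the second derivative at x_i, h_i = 2, 1, and Δ_i = (y_(i+1) − y_i)/h_i = -4, 8:
  2·σ_0 + 6·σ_1 + 1·σ_2 = 6(Δ_1 - Δ_0) = 72
Natural end conditions: σ_0 = σ_2 = 0.
Solving: σ_0 = 0, σ_1 = 12, σ_2 = 0.
On [2, 3], with S_1(x) = a_1 + b_1·(x - 2) + c_1·(x - 2)² + d_1·(x - 2)³: c_1 = σ_1/2 = 6, d_1 = (σ_2 - σ_1)/(6h_1) = -2, b_1 = Δ_1 - h_1(2σ_1 + σ_2)/6 = 4.

4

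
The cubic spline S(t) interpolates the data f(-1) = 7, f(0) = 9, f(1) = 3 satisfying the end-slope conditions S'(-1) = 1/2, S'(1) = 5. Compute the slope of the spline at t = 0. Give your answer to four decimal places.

-4.3750

With σ_i denoting the second derivative at x_i, h_i = 1, 1, and Δ_i = (y_(i+1) − y_i)/h_i = 2, -6:
  1·σ_0 + 4·σ_1 + 1·σ_2 = 6(Δ_1 - Δ_0) = -48
Clamped end conditions give two more equations: 2h_0·σ_0 + h_0·σ_1 = 6(Δ_0 - S'(-1)) = 9 and h_1·σ_1 + 2h_1·σ_2 = 6(S'(1) - Δ_1) = 66.
Solving the tridiagonal system: σ_0 = 75/4, σ_1 = -57/2, σ_2 = 189/4.
On [0, 1], S'(t) = b_1 + 2c_1·t + 3d_1·t² with b_1 = Δ_1 - h_1(2σ_1 + σ_2)/6 = -35/8, c_1 = σ_1/2 = -57/4, d_1 = (σ_2 - σ_1)/(6h_1) = 101/8. So S'(0) = -35/8.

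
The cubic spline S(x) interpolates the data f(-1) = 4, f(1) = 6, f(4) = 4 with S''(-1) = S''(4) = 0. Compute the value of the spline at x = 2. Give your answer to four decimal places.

5.8889

Write M_i for S''(x_i). With h_i = 2, 3 and divided differences Δ_i = 1, -2/3, the continuity of S' gives the tridiagonal system
  2·M_0 + 10·M_1 + 3·M_2 = 6(Δ_1 - Δ_0) = -10
Natural end conditions: M_0 = M_2 = 0.
Hence M_0 = 0, M_1 = -1, M_2 = 0.
On [1, 4], S(x) = 6 + 1/3·(x - 1) - 1/2·(x - 1)² + 1/18·(x - 1)³.
With (x - 1) = 1: S(2) = 53/9.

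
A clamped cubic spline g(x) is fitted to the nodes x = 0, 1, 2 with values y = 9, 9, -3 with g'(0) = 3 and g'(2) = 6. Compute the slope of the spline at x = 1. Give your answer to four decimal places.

-11.2500

Put σ_i = g'' at the i-th knot. Here h = (1, 1) and Δ = (0, -12), so the interior equations h_(i-1)·σ_(i-1) + 2(h_(i-1)+h_i)·σ_i + h_i·σ_(i+1) = 6(Δ_i − Δ_(i-1)) read
  1·σ_0 + 4·σ_1 + 1·σ_2 = 6(Δ_1 - Δ_0) = -72
Clamped end conditions give two more equations: 2h_0·σ_0 + h_0·σ_1 = 6(Δ_0 - g'(0)) = -18 and h_1·σ_1 + 2h_1·σ_2 = 6(g'(2) - Δ_1) = 108.
Forward elimination and back-substitution give σ_0 = 21/2, σ_1 = -39, σ_2 = 147/2.
On [1, 2], g'(x) = b_1 + 2c_1·(x - 1) + 3d_1·(x - 1)² with b_1 = Δ_1 - h_1(2σ_1 + σ_2)/6 = -45/4, c_1 = σ_1/2 = -39/2, d_1 = (σ_2 - σ_1)/(6h_1) = 75/4. So g'(1) = -45/4.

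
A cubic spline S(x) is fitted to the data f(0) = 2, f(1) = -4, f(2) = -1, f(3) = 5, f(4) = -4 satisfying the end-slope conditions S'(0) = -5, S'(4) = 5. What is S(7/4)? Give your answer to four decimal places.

-2.8867

Let M_i = S''(x_i). Step sizes h_i = 1, 1, 1, 1; slopes of the chords Δ_i = (y_(i+1) - y_i)/h_i = -6, 3, 6, -9.
  1·M_0 + 4·M_1 + 1·M_2 = 6(Δ_1 - Δ_0) = 54
  1·M_1 + 4·M_2 + 1·M_3 = 6(Δ_2 - Δ_1) = 18
  1·M_2 + 4·M_3 + 1·M_4 = 6(Δ_3 - Δ_2) = -90
Clamped end conditions give two more equations: 2h_0·M_0 + h_0·M_1 = 6(Δ_0 - S'(0)) = -6 and h_3·M_3 + 2h_3·M_4 = 6(S'(4) - Δ_3) = 84.
Solving the tridiagonal system: M_0 = -19/2, M_1 = 13, M_2 = 23/2, M_3 = -41, M_4 = 125/2.
On [1, 2], S(x) = -4 - 13/4·(x - 1) + 13/2·(x - 1)² - 1/4·(x - 1)³.
With (x - 1) = 3/4: S(7/4) = -739/256.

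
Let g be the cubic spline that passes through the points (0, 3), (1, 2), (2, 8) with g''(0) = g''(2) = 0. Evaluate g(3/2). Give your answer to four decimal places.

4.3438

With m_i denoting the second derivative at x_i, h_i = 1, 1, and Δ_i = (y_(i+1) − y_i)/h_i = -1, 6:
  1·m_0 + 4·m_1 + 1·m_2 = 6(Δ_1 - Δ_0) = 42
Natural end conditions: m_0 = m_2 = 0.
Forward elimination and back-substitution give m_0 = 0, m_1 = 21/2, m_2 = 0.
On [1, 2], g(x) = 2 + 5/2·(x - 1) + 21/4·(x - 1)² - 7/4·(x - 1)³.
With (x - 1) = 1/2: g(3/2) = 139/32.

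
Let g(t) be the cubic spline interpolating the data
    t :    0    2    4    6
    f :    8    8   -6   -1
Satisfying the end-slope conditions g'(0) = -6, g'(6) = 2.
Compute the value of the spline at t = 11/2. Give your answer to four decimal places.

-2.6375

Let M_i = g''(x_i). Step sizes h_i = 2, 2, 2; slopes of the chords Δ_i = (y_(i+1) - y_i)/h_i = 0, -7, 5/2.
  2·M_0 + 8·M_1 + 2·M_2 = 6(Δ_1 - Δ_0) = -42
  2·M_1 + 8·M_2 + 2·M_3 = 6(Δ_2 - Δ_1) = 57
Clamped end conditions give two more equations: 2h_0·M_0 + h_0·M_1 = 6(Δ_0 - g'(0)) = 36 and h_2·M_2 + 2h_2·M_3 = 6(g'(6) - Δ_2) = -3.
Solving the tridiagonal system: M_0 = 449/30, M_1 = -179/15, M_2 = 353/30, M_3 = -199/30.
On [4, 6], g(t) = -6 - 47/15·(t - 4) + 353/60·(t - 4)² - 23/15·(t - 4)³.
With (t - 4) = 3/2: g(11/2) = -211/80.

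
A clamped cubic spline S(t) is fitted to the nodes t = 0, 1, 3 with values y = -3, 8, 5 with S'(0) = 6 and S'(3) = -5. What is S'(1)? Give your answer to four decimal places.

Write M_i for S''(x_i). With h_i = 1, 2 and divided differences Δ_i = 11, -3/2, the continuity of S' gives the tridiagonal system
  1·M_0 + 6·M_1 + 2·M_2 = 6(Δ_1 - Δ_0) = -75
Clamped end conditions give two more equations: 2h_0·M_0 + h_0·M_1 = 6(Δ_0 - S'(0)) = 30 and h_1·M_1 + 2h_1·M_2 = 6(S'(3) - Δ_1) = -21.
Hence M_0 = 143/6, M_1 = -53/3, M_2 = 43/12.
On [1, 3], S'(t) = b_1 + 2c_1·(t - 1) + 3d_1·(t - 1)² with b_1 = Δ_1 - h_1(2M_1 + M_2)/6 = 109/12, c_1 = M_1/2 = -53/6, d_1 = (M_2 - M_1)/(6h_1) = 85/48. So S'(1) = 109/12.

9.0833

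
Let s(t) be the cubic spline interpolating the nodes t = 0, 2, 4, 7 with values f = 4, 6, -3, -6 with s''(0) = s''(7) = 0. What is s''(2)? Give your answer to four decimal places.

Let M_i = s''(x_i). Step sizes h_i = 2, 2, 3; slopes of the chords Δ_i = (y_(i+1) - y_i)/h_i = 1, -9/2, -1.
  2·M_0 + 8·M_1 + 2·M_2 = 6(Δ_1 - Δ_0) = -33
  2·M_1 + 10·M_2 + 3·M_3 = 6(Δ_2 - Δ_1) = 21
Natural end conditions: M_0 = M_3 = 0.
Solving: M_0 = 0, M_1 = -93/19, M_2 = 117/38, M_3 = 0.

-4.8947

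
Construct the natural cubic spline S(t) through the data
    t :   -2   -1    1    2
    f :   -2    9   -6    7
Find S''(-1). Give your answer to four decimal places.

-28.5000

Write M_i for S''(x_i). With h_i = 1, 2, 1 and divided differences Δ_i = 11, -15/2, 13, the continuity of S' gives the tridiagonal system
  1·M_0 + 6·M_1 + 2·M_2 = 6(Δ_1 - Δ_0) = -111
  2·M_1 + 6·M_2 + 1·M_3 = 6(Δ_2 - Δ_1) = 123
Natural end conditions: M_0 = M_3 = 0.
Solving the tridiagonal system: M_0 = 0, M_1 = -57/2, M_2 = 30, M_3 = 0.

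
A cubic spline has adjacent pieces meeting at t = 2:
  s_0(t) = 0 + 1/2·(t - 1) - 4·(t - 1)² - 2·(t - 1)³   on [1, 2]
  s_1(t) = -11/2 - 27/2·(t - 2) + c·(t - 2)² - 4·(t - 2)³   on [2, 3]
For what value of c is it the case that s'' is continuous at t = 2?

-10

s_0''(t) = -8 - 12·(t - 1), so s_0''(2) = -20. On the right, s_1''(2) = 2c, so c = -10.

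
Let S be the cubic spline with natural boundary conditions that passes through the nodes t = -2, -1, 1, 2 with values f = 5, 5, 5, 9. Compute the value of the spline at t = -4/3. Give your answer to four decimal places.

5.0926

Let M_i = S''(x_i). Step sizes h_i = 1, 2, 1; slopes of the chords Δ_i = (y_(i+1) - y_i)/h_i = 0, 0, 4.
  1·M_0 + 6·M_1 + 2·M_2 = 6(Δ_1 - Δ_0) = 0
  2·M_1 + 6·M_2 + 1·M_3 = 6(Δ_2 - Δ_1) = 24
Natural end conditions: M_0 = M_3 = 0.
Forward elimination and back-substitution give M_0 = 0, M_1 = -3/2, M_2 = 9/2, M_3 = 0.
On [-2, -1], S(t) = 5 + 1/4·(t + 2) + 0·(t + 2)² - 1/4·(t + 2)³.
With (t + 2) = 2/3: S(-4/3) = 275/54.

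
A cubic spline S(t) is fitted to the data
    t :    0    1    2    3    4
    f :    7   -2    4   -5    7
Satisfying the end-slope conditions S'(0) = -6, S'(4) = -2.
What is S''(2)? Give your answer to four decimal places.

Let M_i = S''(x_i). Step sizes h_i = 1, 1, 1, 1; slopes of the chords Δ_i = (y_(i+1) - y_i)/h_i = -9, 6, -9, 12.
  1·M_0 + 4·M_1 + 1·M_2 = 6(Δ_1 - Δ_0) = 90
  1·M_1 + 4·M_2 + 1·M_3 = 6(Δ_2 - Δ_1) = -90
  1·M_2 + 4·M_3 + 1·M_4 = 6(Δ_3 - Δ_2) = 126
Clamped end conditions give two more equations: 2h_0·M_0 + h_0·M_1 = 6(Δ_0 - S'(0)) = -18 and h_3·M_3 + 2h_3·M_4 = 6(S'(4) - Δ_3) = -84.
Solving the tridiagonal system: M_0 = -421/14, M_1 = 295/7, M_2 = -97/2, M_3 = 433/7, M_4 = -1021/14.

-48.5000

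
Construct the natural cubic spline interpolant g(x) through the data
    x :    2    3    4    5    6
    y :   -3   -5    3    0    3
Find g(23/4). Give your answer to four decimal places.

Write σ_i for g''(x_i). With h_i = 1, 1, 1, 1 and divided differences Δ_i = -2, 8, -3, 3, the continuity of g' gives the tridiagonal system
  1·σ_0 + 4·σ_1 + 1·σ_2 = 6(Δ_1 - Δ_0) = 60
  1·σ_1 + 4·σ_2 + 1·σ_3 = 6(Δ_2 - Δ_1) = -66
  1·σ_2 + 4·σ_3 + 1·σ_4 = 6(Δ_3 - Δ_2) = 36
Natural end conditions: σ_0 = σ_4 = 0.
Hence σ_0 = 0, σ_1 = 150/7, σ_2 = -180/7, σ_3 = 108/7, σ_4 = 0.
On [5, 6], g(x) = 0 - 15/7·(x - 5) + 54/7·(x - 5)² - 18/7·(x - 5)³.
With (x - 5) = 3/4: g(23/4) = 369/224.

1.6473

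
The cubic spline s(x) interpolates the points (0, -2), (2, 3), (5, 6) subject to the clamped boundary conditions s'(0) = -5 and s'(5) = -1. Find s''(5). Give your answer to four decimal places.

Write σ_i for s''(x_i). With h_i = 2, 3 and divided differences Δ_i = 5/2, 1, the continuity of s' gives the tridiagonal system
  2·σ_0 + 10·σ_1 + 3·σ_2 = 6(Δ_1 - Δ_0) = -9
Clamped end conditions give two more equations: 2h_0·σ_0 + h_0·σ_1 = 6(Δ_0 - s'(0)) = 45 and h_1·σ_1 + 2h_1·σ_2 = 6(s'(5) - Δ_1) = -12.
Solving the tridiagonal system: σ_0 = 259/20, σ_1 = -17/5, σ_2 = -3/10.

-0.3000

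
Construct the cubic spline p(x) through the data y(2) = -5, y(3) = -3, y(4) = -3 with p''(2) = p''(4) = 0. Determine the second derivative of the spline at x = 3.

-3

With M_i denoting the second derivative at x_i, h_i = 1, 1, and Δ_i = (y_(i+1) − y_i)/h_i = 2, 0:
  1·M_0 + 4·M_1 + 1·M_2 = 6(Δ_1 - Δ_0) = -12
Natural end conditions: M_0 = M_2 = 0.
Hence M_0 = 0, M_1 = -3, M_2 = 0.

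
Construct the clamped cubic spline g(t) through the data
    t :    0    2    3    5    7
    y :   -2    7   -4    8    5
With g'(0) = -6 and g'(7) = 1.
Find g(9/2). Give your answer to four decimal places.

With M_i denoting the second derivative at x_i, h_i = 2, 1, 2, 2, and Δ_i = (y_(i+1) − y_i)/h_i = 9/2, -11, 6, -3/2:
  2·M_0 + 6·M_1 + 1·M_2 = 6(Δ_1 - Δ_0) = -93
  1·M_1 + 6·M_2 + 2·M_3 = 6(Δ_2 - Δ_1) = 102
  2·M_2 + 8·M_3 + 2·M_4 = 6(Δ_3 - Δ_2) = -45
Clamped end conditions give two more equations: 2h_0·M_0 + h_0·M_1 = 6(Δ_0 - g'(0)) = 63 and h_3·M_3 + 2h_3·M_4 = 6(g'(7) - Δ_3) = 15.
Solving the tridiagonal system: M_0 = 7543/244, M_1 = -1850/61, M_2 = 3311/122, M_3 = -1861/122, M_4 = 694/61.
On [3, 5], g(t) = -4 - 855/122·(t - 3) + 3311/244·(t - 3)² - 431/122·(t - 3)³.
With (t - 3) = 3/2: g(9/2) = 1999/488.

4.0963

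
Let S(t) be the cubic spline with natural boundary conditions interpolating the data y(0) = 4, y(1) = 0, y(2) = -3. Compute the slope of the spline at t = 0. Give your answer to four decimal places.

With M_i denoting the second derivative at x_i, h_i = 1, 1, and Δ_i = (y_(i+1) − y_i)/h_i = -4, -3:
  1·M_0 + 4·M_1 + 1·M_2 = 6(Δ_1 - Δ_0) = 6
Natural end conditions: M_0 = M_2 = 0.
Solving the tridiagonal system: M_0 = 0, M_1 = 3/2, M_2 = 0.
On [0, 1], S'(t) = b_0 + 2c_0·t + 3d_0·t² with b_0 = Δ_0 - h_0(2M_0 + M_1)/6 = -17/4, c_0 = M_0/2 = 0, d_0 = (M_1 - M_0)/(6h_0) = 1/4. So S'(0) = -17/4.

-4.2500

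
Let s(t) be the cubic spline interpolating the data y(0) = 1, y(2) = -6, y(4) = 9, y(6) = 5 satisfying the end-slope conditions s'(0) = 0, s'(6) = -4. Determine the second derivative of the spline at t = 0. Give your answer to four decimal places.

Write σ_i for s''(x_i). With h_i = 2, 2, 2 and divided differences Δ_i = -7/2, 15/2, -2, the continuity of s' gives the tridiagonal system
  2·σ_0 + 8·σ_1 + 2·σ_2 = 6(Δ_1 - Δ_0) = 66
  2·σ_1 + 8·σ_2 + 2·σ_3 = 6(Δ_2 - Δ_1) = -57
Clamped end conditions give two more equations: 2h_0·σ_0 + h_0·σ_1 = 6(Δ_0 - s'(0)) = -21 and h_2·σ_2 + 2h_2·σ_3 = 6(s'(6) - Δ_2) = -12.
Solving: σ_0 = -37/3, σ_1 = 85/6, σ_2 = -34/3, σ_3 = 8/3.

-12.3333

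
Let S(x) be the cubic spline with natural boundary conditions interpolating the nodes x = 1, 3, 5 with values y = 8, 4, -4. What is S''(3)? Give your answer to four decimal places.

-1.5000

With M_i denoting the second derivative at x_i, h_i = 2, 2, and Δ_i = (y_(i+1) − y_i)/h_i = -2, -4:
  2·M_0 + 8·M_1 + 2·M_2 = 6(Δ_1 - Δ_0) = -12
Natural end conditions: M_0 = M_2 = 0.
Solving the tridiagonal system: M_0 = 0, M_1 = -3/2, M_2 = 0.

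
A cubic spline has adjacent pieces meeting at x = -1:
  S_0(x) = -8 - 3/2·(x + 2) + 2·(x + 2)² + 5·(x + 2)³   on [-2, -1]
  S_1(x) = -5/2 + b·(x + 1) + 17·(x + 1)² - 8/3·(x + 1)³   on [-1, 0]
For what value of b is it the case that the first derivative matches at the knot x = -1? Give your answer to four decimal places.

17.5000

S_0'(x) = -3/2 + 4·(x + 2) + 15·(x + 2)², so S_0'(-1) = 35/2. On the right, S_1'(-1) = b, so b = 35/2.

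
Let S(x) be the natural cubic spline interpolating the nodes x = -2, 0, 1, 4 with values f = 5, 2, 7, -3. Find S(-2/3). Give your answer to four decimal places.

Put m_i = S'' at the i-th knot. Here h = (2, 1, 3) and Δ = (-3/2, 5, -10/3), so the interior equations h_(i-1)·m_(i-1) + 2(h_(i-1)+h_i)·m_i + h_i·m_(i+1) = 6(Δ_i − Δ_(i-1)) read
  2·m_0 + 6·m_1 + 1·m_2 = 6(Δ_1 - Δ_0) = 39
  1·m_1 + 8·m_2 + 3·m_3 = 6(Δ_2 - Δ_1) = -50
Natural end conditions: m_0 = m_3 = 0.
Solving: m_0 = 0, m_1 = 362/47, m_2 = -339/47, m_3 = 0.
On [-2, 0], S(x) = 5 - 1147/282·(x + 2) + 0·(x + 2)² + 181/282·(x + 2)³.
With (x + 2) = 4/3: S(-2/3) = 4181/3807.

1.0982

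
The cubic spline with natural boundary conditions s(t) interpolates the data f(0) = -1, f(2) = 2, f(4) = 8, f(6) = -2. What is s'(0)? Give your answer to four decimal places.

0.5667

Write M_i for s''(x_i). With h_i = 2, 2, 2 and divided differences Δ_i = 3/2, 3, -5, the continuity of s' gives the tridiagonal system
  2·M_0 + 8·M_1 + 2·M_2 = 6(Δ_1 - Δ_0) = 9
  2·M_1 + 8·M_2 + 2·M_3 = 6(Δ_2 - Δ_1) = -48
Natural end conditions: M_0 = M_3 = 0.
Hence M_0 = 0, M_1 = 14/5, M_2 = -67/10, M_3 = 0.
On [0, 2], s'(t) = b_0 + 2c_0·t + 3d_0·t² with b_0 = Δ_0 - h_0(2M_0 + M_1)/6 = 17/30, c_0 = M_0/2 = 0, d_0 = (M_1 - M_0)/(6h_0) = 7/30. So s'(0) = 17/30.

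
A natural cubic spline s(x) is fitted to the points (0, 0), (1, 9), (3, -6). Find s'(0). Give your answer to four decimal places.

11.7500

Write σ_i for s''(x_i). With h_i = 1, 2 and divided differences Δ_i = 9, -15/2, the continuity of s' gives the tridiagonal system
  1·σ_0 + 6·σ_1 + 2·σ_2 = 6(Δ_1 - Δ_0) = -99
Natural end conditions: σ_0 = σ_2 = 0.
Solving: σ_0 = 0, σ_1 = -33/2, σ_2 = 0.
On [0, 1], s'(x) = b_0 + 2c_0·x + 3d_0·x² with b_0 = Δ_0 - h_0(2σ_0 + σ_1)/6 = 47/4, c_0 = σ_0/2 = 0, d_0 = (σ_1 - σ_0)/(6h_0) = -11/4. So s'(0) = 47/4.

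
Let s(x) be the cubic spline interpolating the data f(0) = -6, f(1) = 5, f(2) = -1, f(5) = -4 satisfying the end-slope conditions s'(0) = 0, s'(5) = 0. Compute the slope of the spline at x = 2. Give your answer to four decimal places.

-9.4138

With M_i denoting the second derivative at x_i, h_i = 1, 1, 3, and Δ_i = (y_(i+1) − y_i)/h_i = 11, -6, -1:
  1·M_0 + 4·M_1 + 1·M_2 = 6(Δ_1 - Δ_0) = -102
  1·M_1 + 8·M_2 + 3·M_3 = 6(Δ_2 - Δ_1) = 30
Clamped end conditions give two more equations: 2h_0·M_0 + h_0·M_1 = 6(Δ_0 - s'(0)) = 66 and h_2·M_2 + 2h_2·M_3 = 6(s'(5) - Δ_2) = 6.
Forward elimination and back-substitution give M_0 = 1560/29, M_1 = -1206/29, M_2 = 306/29, M_3 = -124/29.
On [2, 5], s'(x) = b_2 + 2c_2·(x - 2) + 3d_2·(x - 2)² with b_2 = Δ_2 - h_2(2M_2 + M_3)/6 = -273/29, c_2 = M_2/2 = 153/29, d_2 = (M_3 - M_2)/(6h_2) = -215/261. So s'(2) = -273/29.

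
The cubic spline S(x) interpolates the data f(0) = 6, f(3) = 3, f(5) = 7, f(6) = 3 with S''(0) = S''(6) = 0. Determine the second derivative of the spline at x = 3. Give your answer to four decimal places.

Put m_i = S'' at the i-th knot. Here h = (3, 2, 1) and Δ = (-1, 2, -4), so the interior equations h_(i-1)·m_(i-1) + 2(h_(i-1)+h_i)·m_i + h_i·m_(i+1) = 6(Δ_i − Δ_(i-1)) read
  3·m_0 + 10·m_1 + 2·m_2 = 6(Δ_1 - Δ_0) = 18
  2·m_1 + 6·m_2 + 1·m_3 = 6(Δ_2 - Δ_1) = -36
Natural end conditions: m_0 = m_3 = 0.
Solving: m_0 = 0, m_1 = 45/14, m_2 = -99/14, m_3 = 0.

3.2143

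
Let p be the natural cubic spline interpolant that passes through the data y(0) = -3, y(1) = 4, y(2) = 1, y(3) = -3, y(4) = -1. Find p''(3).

9

Write M_i for p''(x_i). With h_i = 1, 1, 1, 1 and divided differences Δ_i = 7, -3, -4, 2, the continuity of p' gives the tridiagonal system
  1·M_0 + 4·M_1 + 1·M_2 = 6(Δ_1 - Δ_0) = -60
  1·M_1 + 4·M_2 + 1·M_3 = 6(Δ_2 - Δ_1) = -6
  1·M_2 + 4·M_3 + 1·M_4 = 6(Δ_3 - Δ_2) = 36
Natural end conditions: M_0 = M_4 = 0.
Forward elimination and back-substitution give M_0 = 0, M_1 = -15, M_2 = 0, M_3 = 9, M_4 = 0.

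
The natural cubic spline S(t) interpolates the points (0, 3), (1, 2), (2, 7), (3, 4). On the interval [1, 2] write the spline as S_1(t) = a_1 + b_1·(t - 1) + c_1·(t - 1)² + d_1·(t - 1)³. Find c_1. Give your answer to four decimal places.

6.4000

Let σ_i = S''(x_i). Step sizes h_i = 1, 1, 1; slopes of the chords Δ_i = (y_(i+1) - y_i)/h_i = -1, 5, -3.
  1·σ_0 + 4·σ_1 + 1·σ_2 = 6(Δ_1 - Δ_0) = 36
  1·σ_1 + 4·σ_2 + 1·σ_3 = 6(Δ_2 - Δ_1) = -48
Natural end conditions: σ_0 = σ_3 = 0.
Hence σ_0 = 0, σ_1 = 64/5, σ_2 = -76/5, σ_3 = 0.
On [1, 2], with S_1(t) = a_1 + b_1·(t - 1) + c_1·(t - 1)² + d_1·(t - 1)³: c_1 = σ_1/2 = 32/5, d_1 = (σ_2 - σ_1)/(6h_1) = -14/3, b_1 = Δ_1 - h_1(2σ_1 + σ_2)/6 = 49/15.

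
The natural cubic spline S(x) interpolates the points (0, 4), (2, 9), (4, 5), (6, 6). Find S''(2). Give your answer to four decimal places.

-4.1000

Let σ_i = S''(x_i). Step sizes h_i = 2, 2, 2; slopes of the chords Δ_i = (y_(i+1) - y_i)/h_i = 5/2, -2, 1/2.
  2·σ_0 + 8·σ_1 + 2·σ_2 = 6(Δ_1 - Δ_0) = -27
  2·σ_1 + 8·σ_2 + 2·σ_3 = 6(Δ_2 - Δ_1) = 15
Natural end conditions: σ_0 = σ_3 = 0.
Solving: σ_0 = 0, σ_1 = -41/10, σ_2 = 29/10, σ_3 = 0.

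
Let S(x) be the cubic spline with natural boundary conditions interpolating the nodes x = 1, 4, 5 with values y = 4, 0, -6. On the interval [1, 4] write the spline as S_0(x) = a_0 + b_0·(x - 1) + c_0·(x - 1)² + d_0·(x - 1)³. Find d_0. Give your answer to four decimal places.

-0.1944

Let m_i = S''(x_i). Step sizes h_i = 3, 1; slopes of the chords Δ_i = (y_(i+1) - y_i)/h_i = -4/3, -6.
  3·m_0 + 8·m_1 + 1·m_2 = 6(Δ_1 - Δ_0) = -28
Natural end conditions: m_0 = m_2 = 0.
Solving the tridiagonal system: m_0 = 0, m_1 = -7/2, m_2 = 0.
On [1, 4], with S_0(x) = a_0 + b_0·(x - 1) + c_0·(x - 1)² + d_0·(x - 1)³: c_0 = m_0/2 = 0, d_0 = (m_1 - m_0)/(6h_0) = -7/36, b_0 = Δ_0 - h_0(2m_0 + m_1)/6 = 5/12.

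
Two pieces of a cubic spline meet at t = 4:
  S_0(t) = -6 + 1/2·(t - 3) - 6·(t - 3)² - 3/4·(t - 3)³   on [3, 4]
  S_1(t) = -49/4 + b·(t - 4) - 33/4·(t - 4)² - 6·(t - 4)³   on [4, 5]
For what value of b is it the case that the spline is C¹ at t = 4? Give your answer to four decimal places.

-13.7500

S_0'(t) = 1/2 - 12·(t - 3) - 9/4·(t - 3)², so S_0'(4) = -55/4. On the right, S_1'(4) = b, so b = -55/4.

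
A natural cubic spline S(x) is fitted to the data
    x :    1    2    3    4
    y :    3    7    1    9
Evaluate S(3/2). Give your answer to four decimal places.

Write M_i for S''(x_i). With h_i = 1, 1, 1 and divided differences Δ_i = 4, -6, 8, the continuity of S' gives the tridiagonal system
  1·M_0 + 4·M_1 + 1·M_2 = 6(Δ_1 - Δ_0) = -60
  1·M_1 + 4·M_2 + 1·M_3 = 6(Δ_2 - Δ_1) = 84
Natural end conditions: M_0 = M_3 = 0.
Forward elimination and back-substitution give M_0 = 0, M_1 = -108/5, M_2 = 132/5, M_3 = 0.
On [1, 2], S(x) = 3 + 38/5·(x - 1) + 0·(x - 1)² - 18/5·(x - 1)³.
With (x - 1) = 1/2: S(3/2) = 127/20.

6.3500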